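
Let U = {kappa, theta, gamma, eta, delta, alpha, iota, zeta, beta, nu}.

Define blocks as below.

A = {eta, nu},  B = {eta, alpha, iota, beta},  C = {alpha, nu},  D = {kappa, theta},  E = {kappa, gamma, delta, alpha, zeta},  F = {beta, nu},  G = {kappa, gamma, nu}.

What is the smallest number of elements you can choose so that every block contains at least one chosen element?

3

Take H = {kappa, iota, nu}. Each listed block contains at least one of these, so H is a hitting set of size 3.
No choice of 2 elements meets every block, so 3 is the minimum.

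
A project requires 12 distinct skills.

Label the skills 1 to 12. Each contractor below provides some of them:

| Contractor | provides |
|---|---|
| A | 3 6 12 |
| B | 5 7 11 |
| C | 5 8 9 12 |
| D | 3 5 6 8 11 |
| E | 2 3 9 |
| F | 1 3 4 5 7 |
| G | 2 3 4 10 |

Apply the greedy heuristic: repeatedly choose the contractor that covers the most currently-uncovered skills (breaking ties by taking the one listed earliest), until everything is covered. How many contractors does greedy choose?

Greedy: pick D (covers 5 new) → pick F (covers 3 new) → pick C (covers 2 new) → pick G (covers 2 new). Total picks: 4.

4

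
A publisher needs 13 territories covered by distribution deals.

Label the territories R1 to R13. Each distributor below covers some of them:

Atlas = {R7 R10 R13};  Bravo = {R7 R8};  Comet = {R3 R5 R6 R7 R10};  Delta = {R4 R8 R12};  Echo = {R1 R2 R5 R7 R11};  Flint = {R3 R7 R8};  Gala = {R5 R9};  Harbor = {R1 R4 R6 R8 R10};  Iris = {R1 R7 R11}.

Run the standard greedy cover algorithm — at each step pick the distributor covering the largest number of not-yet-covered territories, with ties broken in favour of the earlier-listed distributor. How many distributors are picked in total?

5

Greedy: pick Comet (covers 5 new) → pick Delta (covers 3 new) → pick Echo (covers 3 new) → pick Atlas (covers 1 new) → pick Gala (covers 1 new). Total picks: 5.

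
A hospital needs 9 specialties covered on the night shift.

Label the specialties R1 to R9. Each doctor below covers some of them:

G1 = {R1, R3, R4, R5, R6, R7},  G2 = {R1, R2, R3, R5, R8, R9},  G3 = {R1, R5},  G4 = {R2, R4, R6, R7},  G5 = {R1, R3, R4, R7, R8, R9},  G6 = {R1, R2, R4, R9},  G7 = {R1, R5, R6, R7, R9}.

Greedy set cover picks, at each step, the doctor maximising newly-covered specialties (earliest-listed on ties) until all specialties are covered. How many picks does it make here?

Greedy: pick G1 (covers 6 new) → pick G2 (covers 3 new). Total picks: 2.

2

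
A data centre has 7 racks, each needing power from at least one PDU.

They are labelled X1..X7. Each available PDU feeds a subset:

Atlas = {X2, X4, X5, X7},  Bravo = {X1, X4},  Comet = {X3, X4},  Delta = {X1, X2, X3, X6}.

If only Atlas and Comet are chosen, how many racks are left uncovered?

Union of Atlas, Comet = {X2, X3, X4, X5, X7}.
Not covered: X1, X6 — 2 racks.

2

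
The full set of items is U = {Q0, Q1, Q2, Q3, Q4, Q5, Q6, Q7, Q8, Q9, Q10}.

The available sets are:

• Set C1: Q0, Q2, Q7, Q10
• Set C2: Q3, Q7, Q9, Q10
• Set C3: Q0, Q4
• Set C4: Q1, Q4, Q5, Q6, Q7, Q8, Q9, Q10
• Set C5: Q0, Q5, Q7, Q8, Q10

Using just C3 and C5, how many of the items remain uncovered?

5

Union of C3, C5 = {Q0, Q4, Q5, Q7, Q8, Q10}.
Not covered: Q1, Q2, Q3, Q6, Q9 — 5 items.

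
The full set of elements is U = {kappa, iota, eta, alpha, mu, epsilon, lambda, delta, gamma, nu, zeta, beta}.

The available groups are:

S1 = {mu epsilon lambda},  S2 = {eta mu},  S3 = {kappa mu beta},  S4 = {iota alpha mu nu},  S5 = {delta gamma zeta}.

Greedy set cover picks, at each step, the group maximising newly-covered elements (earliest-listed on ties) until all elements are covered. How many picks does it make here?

Greedy: pick S4 (covers 4 new) → pick S5 (covers 3 new) → pick S1 (covers 2 new) → pick S3 (covers 2 new) → pick S2 (covers 1 new). Total picks: 5.

5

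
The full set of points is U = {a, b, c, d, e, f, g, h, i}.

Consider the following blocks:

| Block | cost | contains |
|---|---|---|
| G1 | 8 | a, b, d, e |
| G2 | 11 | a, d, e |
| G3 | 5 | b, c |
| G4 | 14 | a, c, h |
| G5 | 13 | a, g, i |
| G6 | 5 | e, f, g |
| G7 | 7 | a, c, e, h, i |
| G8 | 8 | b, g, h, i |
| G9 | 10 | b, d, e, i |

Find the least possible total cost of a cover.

20

G1, G6, G7 together cover every point (G1 ∪ G6 ∪ G7 = {a, b, c, d, e, f, g, h, i}); total cost 8 + 5 + 7 = 20.
No covering selection has total cost below 20.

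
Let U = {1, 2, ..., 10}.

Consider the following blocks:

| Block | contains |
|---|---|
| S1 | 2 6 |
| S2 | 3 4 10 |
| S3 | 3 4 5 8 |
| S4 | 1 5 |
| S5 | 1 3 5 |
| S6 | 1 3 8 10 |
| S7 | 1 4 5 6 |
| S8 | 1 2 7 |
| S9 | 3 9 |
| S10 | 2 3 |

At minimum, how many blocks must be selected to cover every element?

4

S6 and S7 and S8 and S9 together: S6 ∪ S7 ∪ S8 ∪ S9 = {1, 2, 3, 4, 5, 6, 7, 8, 9, 10} — every element is covered.
No 3 of the 10 blocks cover everything (all 120 combinations miss at least one element), so 4 is optimal.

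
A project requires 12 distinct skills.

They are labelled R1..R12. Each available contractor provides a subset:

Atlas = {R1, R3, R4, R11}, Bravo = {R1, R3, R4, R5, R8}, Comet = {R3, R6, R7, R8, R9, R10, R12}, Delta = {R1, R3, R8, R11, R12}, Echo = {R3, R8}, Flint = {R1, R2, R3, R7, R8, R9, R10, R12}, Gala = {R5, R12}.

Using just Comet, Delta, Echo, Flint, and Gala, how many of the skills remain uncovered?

Union of Comet, Delta, Echo, Flint, Gala = {R1, R2, R3, R5, R6, R7, R8, R9, R10, R11, R12}.
Not covered: R4 — 1 skill.

1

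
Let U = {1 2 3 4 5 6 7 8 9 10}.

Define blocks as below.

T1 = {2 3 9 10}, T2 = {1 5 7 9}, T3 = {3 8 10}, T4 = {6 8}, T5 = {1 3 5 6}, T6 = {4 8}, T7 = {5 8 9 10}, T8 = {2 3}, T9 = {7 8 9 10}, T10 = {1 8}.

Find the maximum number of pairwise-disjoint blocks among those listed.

T2, T4, T8 are pairwise disjoint (T2={1,5,7,9}; T4={6,8}; T8={2,3}).
Every remaining block overlaps one of these, and no 4 of the listed blocks are pairwise disjoint, so 3 is the maximum.

3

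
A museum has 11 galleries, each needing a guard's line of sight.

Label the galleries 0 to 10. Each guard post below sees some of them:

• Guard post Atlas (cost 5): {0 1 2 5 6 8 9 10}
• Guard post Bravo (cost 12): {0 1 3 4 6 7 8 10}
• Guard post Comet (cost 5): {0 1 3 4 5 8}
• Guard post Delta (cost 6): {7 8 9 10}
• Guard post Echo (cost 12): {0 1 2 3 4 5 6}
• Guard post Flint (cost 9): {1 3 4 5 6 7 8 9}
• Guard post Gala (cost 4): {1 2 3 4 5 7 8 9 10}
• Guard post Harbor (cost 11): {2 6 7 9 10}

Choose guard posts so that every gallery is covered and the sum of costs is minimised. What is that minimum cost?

Atlas, Gala together cover every gallery (Atlas ∪ Gala = {0, 1, 2, 3, 4, 5, 6, 7, 8, 9, 10}); total cost 5 + 4 = 9.
No covering selection has total cost below 9.

9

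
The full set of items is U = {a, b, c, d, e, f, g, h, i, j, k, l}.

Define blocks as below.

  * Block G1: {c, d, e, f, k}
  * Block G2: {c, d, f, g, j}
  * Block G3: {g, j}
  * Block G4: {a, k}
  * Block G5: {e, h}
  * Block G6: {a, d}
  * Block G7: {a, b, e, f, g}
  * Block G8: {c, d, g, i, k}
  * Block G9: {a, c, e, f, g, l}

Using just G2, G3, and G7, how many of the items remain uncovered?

4

Union of G2, G3, G7 = {a, b, c, d, e, f, g, j}.
Not covered: h, i, k, l — 4 items.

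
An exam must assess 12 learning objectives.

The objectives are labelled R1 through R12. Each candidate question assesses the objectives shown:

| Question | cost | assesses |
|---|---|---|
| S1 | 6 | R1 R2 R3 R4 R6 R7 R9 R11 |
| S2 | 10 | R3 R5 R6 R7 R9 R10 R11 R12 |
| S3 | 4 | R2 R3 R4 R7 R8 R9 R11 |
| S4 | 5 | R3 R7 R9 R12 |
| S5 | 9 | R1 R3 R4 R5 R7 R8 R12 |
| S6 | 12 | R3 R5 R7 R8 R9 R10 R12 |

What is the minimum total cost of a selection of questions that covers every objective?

18

S1, S6 together cover every objective (S1 ∪ S6 = {R1, R2, R3, R4, R5, R6, R7, R8, R9, R10, R11, R12}); total cost 6 + 12 = 18.
The greedy pick S3, S2, S1 costs 20; no covering selection beats 18.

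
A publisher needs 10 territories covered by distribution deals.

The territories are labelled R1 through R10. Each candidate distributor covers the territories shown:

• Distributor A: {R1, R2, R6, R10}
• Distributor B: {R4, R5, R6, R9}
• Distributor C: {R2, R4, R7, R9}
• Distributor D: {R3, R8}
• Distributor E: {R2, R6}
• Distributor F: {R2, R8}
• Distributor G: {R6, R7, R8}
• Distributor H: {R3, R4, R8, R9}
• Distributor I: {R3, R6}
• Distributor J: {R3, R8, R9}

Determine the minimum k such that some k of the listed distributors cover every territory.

4

Take {A, B, C, J}. Their union is {R1, R2, R3, R4, R5, R6, R7, R8, R9, R10}, which is all 10 territories.
No 3 of the 10 distributors cover everything (all 120 combinations miss at least one territory), so 4 is optimal.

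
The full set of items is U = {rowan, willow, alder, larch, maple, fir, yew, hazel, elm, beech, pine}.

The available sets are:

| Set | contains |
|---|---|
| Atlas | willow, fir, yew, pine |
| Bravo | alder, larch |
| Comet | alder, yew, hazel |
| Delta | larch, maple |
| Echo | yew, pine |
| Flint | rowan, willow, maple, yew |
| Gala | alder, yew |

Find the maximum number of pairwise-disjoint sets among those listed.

2

Bravo, Echo are pairwise disjoint (Bravo={alder,larch}; Echo={yew,pine}).
Every remaining set overlaps one of these, and no 3 of the listed sets are pairwise disjoint, so 2 is the maximum.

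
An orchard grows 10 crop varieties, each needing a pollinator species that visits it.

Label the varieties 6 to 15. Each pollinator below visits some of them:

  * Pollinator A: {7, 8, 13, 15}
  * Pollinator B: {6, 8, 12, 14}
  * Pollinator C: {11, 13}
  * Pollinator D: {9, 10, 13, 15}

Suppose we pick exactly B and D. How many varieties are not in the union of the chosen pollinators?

Union of B, D = {6, 8, 9, 10, 12, 13, 14, 15}.
Not covered: 7, 11 — 2 varieties.

2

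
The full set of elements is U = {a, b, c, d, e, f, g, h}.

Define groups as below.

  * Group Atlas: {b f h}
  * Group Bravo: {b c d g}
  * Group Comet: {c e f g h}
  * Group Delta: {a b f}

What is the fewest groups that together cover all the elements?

3

Bravo, Comet, and Delta cover everything between them: the union {a, b, c, d, e, f, g, h} is all of U.
Only Delta contains a, so Delta is forced; the remaining 5 elements need at least 2 more groups (each remaining group adds at most 4) — so at least 3 groups are needed, and 3 is optimal.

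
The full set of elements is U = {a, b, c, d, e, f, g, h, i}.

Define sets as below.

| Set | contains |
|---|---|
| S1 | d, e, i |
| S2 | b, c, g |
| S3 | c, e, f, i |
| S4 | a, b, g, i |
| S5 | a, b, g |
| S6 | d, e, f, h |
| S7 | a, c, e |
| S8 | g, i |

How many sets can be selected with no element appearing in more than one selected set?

S3, S5 are pairwise disjoint (S3={c,e,f,i}; S5={a,b,g}).
Every remaining set overlaps one of these, and no 3 of the listed sets are pairwise disjoint, so 2 is the maximum.

2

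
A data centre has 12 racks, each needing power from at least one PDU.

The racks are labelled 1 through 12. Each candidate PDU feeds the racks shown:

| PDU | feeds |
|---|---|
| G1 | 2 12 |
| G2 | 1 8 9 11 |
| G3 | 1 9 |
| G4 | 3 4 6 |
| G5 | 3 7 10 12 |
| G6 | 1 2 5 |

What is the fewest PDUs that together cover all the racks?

4

Take {G2, G4, G5, G6}. Their union is {1, 2, 3, 4, 5, 6, 7, 8, 9, 10, 11, 12}, which is all 12 racks.
Only G4 contains 4, so G4 is forced; the remaining 9 racks need at least 3 more PDUs (each remaining PDU adds at most 4) — so at least 4 PDUs are needed, and 4 is optimal.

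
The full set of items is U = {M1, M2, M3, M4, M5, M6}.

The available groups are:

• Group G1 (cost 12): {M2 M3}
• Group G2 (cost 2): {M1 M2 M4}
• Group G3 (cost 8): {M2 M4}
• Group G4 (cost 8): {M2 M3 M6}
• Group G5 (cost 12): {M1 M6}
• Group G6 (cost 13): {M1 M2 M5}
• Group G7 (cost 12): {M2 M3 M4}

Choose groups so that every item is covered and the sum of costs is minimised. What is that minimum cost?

G2, G4, G6 together cover every item (G2 ∪ G4 ∪ G6 = {M1, M2, M3, M4, M5, M6}); total cost 2 + 8 + 13 = 23.
No covering selection has total cost below 23.

23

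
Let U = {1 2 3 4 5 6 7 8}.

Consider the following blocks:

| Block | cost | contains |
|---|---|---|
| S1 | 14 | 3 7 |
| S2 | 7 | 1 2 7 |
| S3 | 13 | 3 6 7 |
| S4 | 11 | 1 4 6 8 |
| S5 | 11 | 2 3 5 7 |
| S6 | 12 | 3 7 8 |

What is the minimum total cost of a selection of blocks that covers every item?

22

S4, S5 together cover every item (S4 ∪ S5 = {1, 2, 3, 4, 5, 6, 7, 8}); total cost 11 + 11 = 22.
The greedy pick S2, S4, S5 costs 29; no covering selection beats 22.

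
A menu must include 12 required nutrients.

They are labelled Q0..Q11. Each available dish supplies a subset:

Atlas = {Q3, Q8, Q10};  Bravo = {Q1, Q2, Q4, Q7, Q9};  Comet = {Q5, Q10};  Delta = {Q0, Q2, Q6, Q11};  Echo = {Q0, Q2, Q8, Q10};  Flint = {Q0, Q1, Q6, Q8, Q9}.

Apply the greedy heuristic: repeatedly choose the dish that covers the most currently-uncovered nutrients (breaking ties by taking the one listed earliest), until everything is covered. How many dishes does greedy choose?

Greedy: pick Bravo (covers 5 new) → pick Atlas (covers 3 new) → pick Delta (covers 3 new) → pick Comet (covers 1 new). Total picks: 4.

4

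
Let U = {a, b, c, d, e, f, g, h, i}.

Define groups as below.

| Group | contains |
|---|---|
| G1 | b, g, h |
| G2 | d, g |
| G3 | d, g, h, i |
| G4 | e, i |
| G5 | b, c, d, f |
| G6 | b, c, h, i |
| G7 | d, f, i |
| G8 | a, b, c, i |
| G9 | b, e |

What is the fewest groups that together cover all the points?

4

G1 and G7 and G8 and G9 together: G1 ∪ G7 ∪ G8 ∪ G9 = {a, b, c, d, e, f, g, h, i} — every point is covered.
No 3 of the 9 groups cover everything (all 84 combinations miss at least one point), so 4 is optimal.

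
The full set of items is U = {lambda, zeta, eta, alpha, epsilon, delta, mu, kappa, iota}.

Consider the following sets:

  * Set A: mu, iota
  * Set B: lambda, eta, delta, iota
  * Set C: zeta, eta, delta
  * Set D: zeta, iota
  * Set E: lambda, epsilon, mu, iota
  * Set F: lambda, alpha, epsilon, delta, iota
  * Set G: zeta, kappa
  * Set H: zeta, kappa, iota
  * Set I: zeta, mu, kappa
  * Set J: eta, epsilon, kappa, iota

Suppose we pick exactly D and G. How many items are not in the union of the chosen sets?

Union of D, G = {zeta, kappa, iota}.
Not covered: lambda, eta, alpha, epsilon, delta, mu — 6 items.

6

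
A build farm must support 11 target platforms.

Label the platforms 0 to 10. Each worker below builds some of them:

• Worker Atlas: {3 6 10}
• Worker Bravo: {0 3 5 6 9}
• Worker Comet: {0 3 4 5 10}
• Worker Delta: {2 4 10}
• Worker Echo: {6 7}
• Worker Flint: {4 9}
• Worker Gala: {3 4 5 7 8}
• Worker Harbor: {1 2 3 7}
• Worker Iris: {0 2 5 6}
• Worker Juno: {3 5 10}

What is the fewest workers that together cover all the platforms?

4

Bravo and Comet and Gala and Harbor together: Bravo ∪ Comet ∪ Gala ∪ Harbor = {0, 1, 2, 3, 4, 5, 6, 7, 8, 9, 10} — every platform is covered.
No 3 of the 10 workers cover everything (all 120 combinations miss at least one platform), so 4 is optimal.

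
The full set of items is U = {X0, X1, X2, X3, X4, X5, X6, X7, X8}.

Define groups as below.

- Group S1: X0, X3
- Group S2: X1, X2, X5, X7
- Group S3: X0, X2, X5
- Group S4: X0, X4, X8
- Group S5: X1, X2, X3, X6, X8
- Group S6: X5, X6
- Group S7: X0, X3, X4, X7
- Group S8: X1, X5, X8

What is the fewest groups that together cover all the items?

S2, S4, and S5 cover everything between them: the union {X0, X1, X2, X3, X4, X5, X6, X7, X8} is all of U.
No 2 of the 8 groups cover everything (all 28 combinations miss at least one item), so 3 is optimal.

3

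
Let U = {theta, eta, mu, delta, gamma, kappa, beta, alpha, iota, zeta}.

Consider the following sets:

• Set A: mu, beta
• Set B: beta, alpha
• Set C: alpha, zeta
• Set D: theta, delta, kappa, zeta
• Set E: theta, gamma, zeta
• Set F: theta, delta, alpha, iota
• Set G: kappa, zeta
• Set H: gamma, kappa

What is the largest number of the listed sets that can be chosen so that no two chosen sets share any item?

3

A, F, H are pairwise disjoint (A={mu,beta}; F={theta,delta,alpha,iota}; H={gamma,kappa}).
Every remaining set overlaps one of these, and no 4 of the listed sets are pairwise disjoint, so 3 is the maximum.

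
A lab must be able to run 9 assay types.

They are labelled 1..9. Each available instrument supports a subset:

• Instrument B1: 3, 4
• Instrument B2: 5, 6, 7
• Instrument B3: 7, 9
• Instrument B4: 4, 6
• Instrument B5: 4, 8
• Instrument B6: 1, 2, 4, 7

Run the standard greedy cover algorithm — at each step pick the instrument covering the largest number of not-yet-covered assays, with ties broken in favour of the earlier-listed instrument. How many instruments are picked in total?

Greedy: pick B6 (covers 4 new) → pick B2 (covers 2 new) → pick B1 (covers 1 new) → pick B3 (covers 1 new) → pick B5 (covers 1 new). Total picks: 5.

5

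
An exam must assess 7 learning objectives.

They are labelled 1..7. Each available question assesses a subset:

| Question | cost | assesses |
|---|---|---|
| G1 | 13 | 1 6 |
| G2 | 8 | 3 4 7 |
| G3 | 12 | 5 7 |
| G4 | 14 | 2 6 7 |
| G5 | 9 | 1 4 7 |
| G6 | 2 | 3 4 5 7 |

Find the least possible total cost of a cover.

25

G4, G5, G6 together cover every objective (G4 ∪ G5 ∪ G6 = {1, 2, 3, 4, 5, 6, 7}); total cost 14 + 9 + 2 = 25.
The greedy pick G6, G1, G4 costs 29; no covering selection beats 25.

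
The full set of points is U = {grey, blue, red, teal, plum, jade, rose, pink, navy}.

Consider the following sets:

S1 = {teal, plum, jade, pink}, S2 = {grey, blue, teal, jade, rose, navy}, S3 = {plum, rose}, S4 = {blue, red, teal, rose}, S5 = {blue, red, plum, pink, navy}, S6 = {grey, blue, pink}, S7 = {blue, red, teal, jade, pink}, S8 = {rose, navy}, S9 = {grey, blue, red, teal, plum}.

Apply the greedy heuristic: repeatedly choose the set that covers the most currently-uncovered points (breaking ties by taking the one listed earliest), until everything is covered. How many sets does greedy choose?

2

Greedy: pick S2 (covers 6 new) → pick S5 (covers 3 new). Total picks: 2.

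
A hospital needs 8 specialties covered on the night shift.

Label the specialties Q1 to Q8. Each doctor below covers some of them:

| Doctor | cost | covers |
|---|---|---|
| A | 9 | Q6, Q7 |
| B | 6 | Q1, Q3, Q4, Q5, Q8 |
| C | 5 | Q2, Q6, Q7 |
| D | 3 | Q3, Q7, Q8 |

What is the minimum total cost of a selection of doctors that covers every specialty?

11

B, C together cover every specialty (B ∪ C = {Q1, Q2, Q3, Q4, Q5, Q6, Q7, Q8}); total cost 6 + 5 = 11.
The greedy pick D, B, C costs 14; no covering selection beats 11.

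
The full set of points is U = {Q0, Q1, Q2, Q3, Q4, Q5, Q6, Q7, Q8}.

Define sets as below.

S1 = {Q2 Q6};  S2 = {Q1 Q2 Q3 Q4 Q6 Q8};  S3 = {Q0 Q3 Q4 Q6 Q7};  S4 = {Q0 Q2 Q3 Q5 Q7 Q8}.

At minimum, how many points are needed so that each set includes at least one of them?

2

H = {Q2, Q3} meets every set (each contains at least one member of H), and |H| = 2.
No single point lies in every set, so at least 2 are needed and 2 is optimal.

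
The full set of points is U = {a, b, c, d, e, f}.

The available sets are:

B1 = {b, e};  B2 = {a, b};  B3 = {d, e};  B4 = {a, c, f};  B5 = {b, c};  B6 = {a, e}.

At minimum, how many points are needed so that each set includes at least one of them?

3

The 3 points {a, c, e} hit every set.
No choice of 2 points meets every set, so 3 is the minimum.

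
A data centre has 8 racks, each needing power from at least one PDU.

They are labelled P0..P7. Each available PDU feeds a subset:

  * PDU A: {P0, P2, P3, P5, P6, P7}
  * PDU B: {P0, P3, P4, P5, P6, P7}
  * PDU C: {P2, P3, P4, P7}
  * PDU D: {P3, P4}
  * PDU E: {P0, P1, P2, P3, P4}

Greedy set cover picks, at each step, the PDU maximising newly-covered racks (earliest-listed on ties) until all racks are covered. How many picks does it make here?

2

Greedy: pick A (covers 6 new) → pick E (covers 2 new). Total picks: 2.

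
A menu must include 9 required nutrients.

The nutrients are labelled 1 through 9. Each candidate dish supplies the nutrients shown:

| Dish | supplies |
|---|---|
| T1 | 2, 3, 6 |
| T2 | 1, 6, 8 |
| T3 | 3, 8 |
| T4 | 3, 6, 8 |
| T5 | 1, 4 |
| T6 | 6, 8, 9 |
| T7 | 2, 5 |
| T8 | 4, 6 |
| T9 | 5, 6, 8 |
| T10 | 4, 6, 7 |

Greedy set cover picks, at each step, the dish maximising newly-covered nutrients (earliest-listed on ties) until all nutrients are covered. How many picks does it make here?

5

Greedy: pick T1 (covers 3 new) → pick T2 (covers 2 new) → pick T10 (covers 2 new) → pick T6 (covers 1 new) → pick T7 (covers 1 new). Total picks: 5.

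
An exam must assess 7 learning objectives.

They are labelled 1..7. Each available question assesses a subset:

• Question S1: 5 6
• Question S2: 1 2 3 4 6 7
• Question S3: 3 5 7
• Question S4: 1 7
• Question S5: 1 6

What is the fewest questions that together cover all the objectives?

2

Take {S2, S3}. Their union is {1, 2, 3, 4, 5, 6, 7}, which is all 7 objectives.
No single question has all 7 objectives (the largest, S2, has 6), so 2 is optimal.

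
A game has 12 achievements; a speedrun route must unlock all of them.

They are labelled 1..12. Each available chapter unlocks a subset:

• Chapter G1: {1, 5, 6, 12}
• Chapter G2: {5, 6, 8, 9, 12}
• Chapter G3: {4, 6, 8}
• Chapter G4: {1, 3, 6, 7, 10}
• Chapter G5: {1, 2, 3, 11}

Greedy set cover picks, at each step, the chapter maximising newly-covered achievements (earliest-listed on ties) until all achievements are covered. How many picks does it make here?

Greedy: pick G2 (covers 5 new) → pick G4 (covers 4 new) → pick G5 (covers 2 new) → pick G3 (covers 1 new). Total picks: 4.

4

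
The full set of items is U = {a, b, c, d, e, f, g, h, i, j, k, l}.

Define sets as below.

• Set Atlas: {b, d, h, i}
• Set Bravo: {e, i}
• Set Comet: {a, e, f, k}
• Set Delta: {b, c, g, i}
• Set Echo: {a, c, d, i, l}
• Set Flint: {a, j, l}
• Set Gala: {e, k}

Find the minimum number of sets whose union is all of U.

4

Take {Atlas, Comet, Delta, Flint}. Their union is {a, b, c, d, e, f, g, h, i, j, k, l}, which is all 12 items.
Only Flint contains j, so Flint is forced; the remaining 9 items need at least 3 more sets (each remaining set adds at most 4) — so at least 4 sets are needed, and 4 is optimal.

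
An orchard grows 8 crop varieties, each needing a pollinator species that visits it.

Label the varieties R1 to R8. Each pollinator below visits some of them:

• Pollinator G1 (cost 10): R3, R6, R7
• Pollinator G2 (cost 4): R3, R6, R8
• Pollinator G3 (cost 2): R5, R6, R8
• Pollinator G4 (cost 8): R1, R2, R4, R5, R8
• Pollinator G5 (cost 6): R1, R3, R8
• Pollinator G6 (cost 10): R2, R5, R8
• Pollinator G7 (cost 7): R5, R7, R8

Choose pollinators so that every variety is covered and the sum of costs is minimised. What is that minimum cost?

18

G1, G4 together cover every variety (G1 ∪ G4 = {R1, R2, R3, R4, R5, R6, R7, R8}); total cost 10 + 8 = 18.
The greedy pick G3, G4, G2, G7 costs 21; no covering selection beats 18.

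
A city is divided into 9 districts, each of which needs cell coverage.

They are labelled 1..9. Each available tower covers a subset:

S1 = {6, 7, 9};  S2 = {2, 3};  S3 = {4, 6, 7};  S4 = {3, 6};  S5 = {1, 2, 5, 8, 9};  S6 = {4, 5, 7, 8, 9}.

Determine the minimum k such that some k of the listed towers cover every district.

3

Take {S4, S5, S6}. Their union is {1, 2, 3, 4, 5, 6, 7, 8, 9}, which is all 9 districts.
Only S5 contains 1, so S5 is forced; the remaining 4 districts need at least 2 more towers (each remaining tower adds at most 3) — so at least 3 towers are needed, and 3 is optimal.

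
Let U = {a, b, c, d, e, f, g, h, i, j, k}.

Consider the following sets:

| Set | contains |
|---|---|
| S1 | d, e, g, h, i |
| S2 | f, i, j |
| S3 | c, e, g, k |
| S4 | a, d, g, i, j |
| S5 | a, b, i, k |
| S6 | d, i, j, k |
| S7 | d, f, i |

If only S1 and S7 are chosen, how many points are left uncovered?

5

Union of S1, S7 = {d, e, f, g, h, i}.
Not covered: a, b, c, j, k — 5 points.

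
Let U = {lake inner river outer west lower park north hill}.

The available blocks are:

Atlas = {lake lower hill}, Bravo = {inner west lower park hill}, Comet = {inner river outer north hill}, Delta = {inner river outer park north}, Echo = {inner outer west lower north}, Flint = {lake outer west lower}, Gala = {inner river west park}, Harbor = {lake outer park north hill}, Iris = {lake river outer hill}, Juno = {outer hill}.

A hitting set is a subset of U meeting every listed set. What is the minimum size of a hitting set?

3

H = {outer, west, lower} meets every block (each contains at least one member of H), and |H| = 3.
No choice of 2 elements meets every block, so 3 is the minimum.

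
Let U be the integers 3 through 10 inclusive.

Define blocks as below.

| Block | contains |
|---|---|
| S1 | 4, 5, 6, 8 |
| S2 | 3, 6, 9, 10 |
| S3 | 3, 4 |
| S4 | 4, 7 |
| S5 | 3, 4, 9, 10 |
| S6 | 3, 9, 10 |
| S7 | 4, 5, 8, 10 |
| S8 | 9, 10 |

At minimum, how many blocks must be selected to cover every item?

3

Take {S1, S4, S5}. Their union is {3, 4, 5, 6, 7, 8, 9, 10}, which is all 8 items.
Only S4 contains 7, so S4 is forced; the remaining 6 items need at least 2 more blocks (each remaining block adds at most 4) — so at least 3 blocks are needed, and 3 is optimal.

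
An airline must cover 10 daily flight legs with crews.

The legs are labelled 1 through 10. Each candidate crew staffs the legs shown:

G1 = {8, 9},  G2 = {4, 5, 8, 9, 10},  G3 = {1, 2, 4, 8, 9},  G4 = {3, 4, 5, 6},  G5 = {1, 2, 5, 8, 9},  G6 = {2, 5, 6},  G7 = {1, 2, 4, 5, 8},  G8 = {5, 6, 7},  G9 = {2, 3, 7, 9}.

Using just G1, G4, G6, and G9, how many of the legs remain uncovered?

2

Union of G1, G4, G6, G9 = {2, 3, 4, 5, 6, 7, 8, 9}.
Not covered: 1, 10 — 2 legs.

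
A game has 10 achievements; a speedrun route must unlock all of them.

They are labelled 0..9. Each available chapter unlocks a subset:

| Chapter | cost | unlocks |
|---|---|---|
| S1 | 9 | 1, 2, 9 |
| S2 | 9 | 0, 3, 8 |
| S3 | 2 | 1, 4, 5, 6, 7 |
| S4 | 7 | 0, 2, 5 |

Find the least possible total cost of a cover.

20

S1, S2, S3 together cover every achievement (S1 ∪ S2 ∪ S3 = {0, 1, 2, 3, 4, 5, 6, 7, 8, 9}); total cost 9 + 9 + 2 = 20.
No covering selection has total cost below 20.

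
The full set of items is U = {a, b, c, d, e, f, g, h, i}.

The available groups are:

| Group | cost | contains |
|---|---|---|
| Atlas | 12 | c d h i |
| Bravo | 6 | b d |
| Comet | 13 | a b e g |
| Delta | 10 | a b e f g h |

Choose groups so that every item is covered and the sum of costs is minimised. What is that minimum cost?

22

Atlas, Delta together cover every item (Atlas ∪ Delta = {a, b, c, d, e, f, g, h, i}); total cost 12 + 10 = 22.
No covering selection has total cost below 22.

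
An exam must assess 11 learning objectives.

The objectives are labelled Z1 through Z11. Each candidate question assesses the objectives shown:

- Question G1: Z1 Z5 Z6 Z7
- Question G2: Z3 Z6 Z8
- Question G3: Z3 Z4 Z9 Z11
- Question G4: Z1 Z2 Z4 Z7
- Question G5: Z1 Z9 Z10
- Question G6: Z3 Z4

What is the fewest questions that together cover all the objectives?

5

G1 and G2 and G3 and G4 and G5 together: G1 ∪ G2 ∪ G3 ∪ G4 ∪ G5 = {Z1, Z2, Z3, Z4, Z5, Z6, Z7, Z8, Z9, Z10, Z11} — every objective is covered.
No 4 of the 6 questions cover everything (all 15 combinations miss at least one objective), so 5 is optimal.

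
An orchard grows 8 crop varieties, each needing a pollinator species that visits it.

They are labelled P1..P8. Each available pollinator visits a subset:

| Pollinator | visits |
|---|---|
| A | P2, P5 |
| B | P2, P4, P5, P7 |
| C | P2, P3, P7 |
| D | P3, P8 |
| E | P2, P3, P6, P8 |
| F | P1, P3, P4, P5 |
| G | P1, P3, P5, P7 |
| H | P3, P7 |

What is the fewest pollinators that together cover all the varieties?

3

Take {B, E, F}. Their union is {P1, P2, P3, P4, P5, P6, P7, P8}, which is all 8 varieties.
Only E contains P6, so E is forced; the remaining 4 varieties need at least 2 more pollinators (each remaining pollinator adds at most 3) — so at least 3 pollinators are needed, and 3 is optimal.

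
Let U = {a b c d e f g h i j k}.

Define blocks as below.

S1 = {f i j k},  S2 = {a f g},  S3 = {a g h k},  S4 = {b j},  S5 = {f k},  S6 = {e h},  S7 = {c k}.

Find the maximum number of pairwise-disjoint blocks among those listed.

4

S2, S4, S6, S7 are pairwise disjoint (S2={a,f,g}; S4={b,j}; S6={e,h}; S7={c,k}).
Every remaining block overlaps one of these, and no 5 of the listed blocks are pairwise disjoint, so 4 is the maximum.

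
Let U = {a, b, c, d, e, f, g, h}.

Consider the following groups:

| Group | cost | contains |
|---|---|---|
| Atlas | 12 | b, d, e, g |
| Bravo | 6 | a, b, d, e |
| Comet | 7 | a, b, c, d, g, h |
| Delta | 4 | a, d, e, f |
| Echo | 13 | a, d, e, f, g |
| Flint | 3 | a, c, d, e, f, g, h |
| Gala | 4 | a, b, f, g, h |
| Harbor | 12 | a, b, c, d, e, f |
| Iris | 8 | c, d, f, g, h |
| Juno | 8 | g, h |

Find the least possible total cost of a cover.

7

Flint, Gala together cover every item (Flint ∪ Gala = {a, b, c, d, e, f, g, h}); total cost 3 + 4 = 7.
No covering selection has total cost below 7.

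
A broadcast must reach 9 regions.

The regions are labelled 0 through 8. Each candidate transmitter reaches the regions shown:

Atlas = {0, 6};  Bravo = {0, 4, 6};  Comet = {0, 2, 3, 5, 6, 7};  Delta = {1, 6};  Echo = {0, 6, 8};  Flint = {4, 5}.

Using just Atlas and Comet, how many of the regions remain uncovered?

Union of Atlas, Comet = {0, 2, 3, 5, 6, 7}.
Not covered: 1, 4, 8 — 3 regions.

3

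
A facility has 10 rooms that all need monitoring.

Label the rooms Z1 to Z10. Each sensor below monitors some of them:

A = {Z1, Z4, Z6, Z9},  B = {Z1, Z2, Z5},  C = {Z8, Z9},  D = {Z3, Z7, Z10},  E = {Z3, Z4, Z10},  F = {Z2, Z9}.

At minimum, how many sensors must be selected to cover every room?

4

A and B and C and D together: A ∪ B ∪ C ∪ D = {Z1, Z2, Z3, Z4, Z5, Z6, Z7, Z8, Z9, Z10} — every room is covered.
Only B contains Z5, so B is forced; the remaining 7 rooms need at least 3 more sensors (each remaining sensor adds at most 3) — so at least 4 sensors are needed, and 4 is optimal.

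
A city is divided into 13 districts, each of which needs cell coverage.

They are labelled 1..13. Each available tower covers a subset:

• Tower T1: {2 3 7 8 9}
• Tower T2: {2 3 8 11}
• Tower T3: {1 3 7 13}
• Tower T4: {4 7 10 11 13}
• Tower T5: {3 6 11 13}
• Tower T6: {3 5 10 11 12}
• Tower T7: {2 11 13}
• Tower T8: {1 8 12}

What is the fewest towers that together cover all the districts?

Take {T1, T3, T4, T5, T6}. Their union is {1, 2, 3, 4, 5, 6, 7, 8, 9, 10, 11, 12, 13}, which is all 13 districts.
No 4 of the 8 towers cover everything (all 70 combinations miss at least one district), so 5 is optimal.

5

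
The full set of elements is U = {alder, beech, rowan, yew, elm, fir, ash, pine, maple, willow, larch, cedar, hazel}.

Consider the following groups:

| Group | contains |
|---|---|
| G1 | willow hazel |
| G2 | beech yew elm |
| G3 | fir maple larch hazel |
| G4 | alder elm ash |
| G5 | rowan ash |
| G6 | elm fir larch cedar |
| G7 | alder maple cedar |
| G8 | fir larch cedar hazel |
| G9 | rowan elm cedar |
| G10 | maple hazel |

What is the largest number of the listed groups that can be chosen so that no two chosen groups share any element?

G1, G2, G5, G7 are pairwise disjoint (G1={willow,hazel}; G2={beech,yew,elm}; G5={rowan,ash}; G7={alder,maple,cedar}).
Every remaining group overlaps one of these, and no 5 of the listed groups are pairwise disjoint, so 4 is the maximum.

4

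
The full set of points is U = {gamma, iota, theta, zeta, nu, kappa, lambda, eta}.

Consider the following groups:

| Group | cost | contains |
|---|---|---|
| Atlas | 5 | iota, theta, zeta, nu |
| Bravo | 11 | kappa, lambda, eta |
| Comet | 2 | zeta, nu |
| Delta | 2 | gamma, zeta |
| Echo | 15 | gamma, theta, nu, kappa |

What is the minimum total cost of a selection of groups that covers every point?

Atlas, Bravo, Delta together cover every point (Atlas ∪ Bravo ∪ Delta = {gamma, iota, theta, zeta, nu, kappa, lambda, eta}); total cost 5 + 11 + 2 = 18.
The greedy pick Comet, Delta, Atlas, Bravo costs 20; no covering selection beats 18.

18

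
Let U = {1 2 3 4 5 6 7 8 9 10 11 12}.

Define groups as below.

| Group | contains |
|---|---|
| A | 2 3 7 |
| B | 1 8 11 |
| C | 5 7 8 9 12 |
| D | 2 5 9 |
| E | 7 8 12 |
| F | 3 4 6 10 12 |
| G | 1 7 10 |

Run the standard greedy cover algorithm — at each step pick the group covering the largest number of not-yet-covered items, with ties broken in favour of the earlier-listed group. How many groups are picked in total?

4

Greedy: pick C (covers 5 new) → pick F (covers 4 new) → pick B (covers 2 new) → pick A (covers 1 new). Total picks: 4.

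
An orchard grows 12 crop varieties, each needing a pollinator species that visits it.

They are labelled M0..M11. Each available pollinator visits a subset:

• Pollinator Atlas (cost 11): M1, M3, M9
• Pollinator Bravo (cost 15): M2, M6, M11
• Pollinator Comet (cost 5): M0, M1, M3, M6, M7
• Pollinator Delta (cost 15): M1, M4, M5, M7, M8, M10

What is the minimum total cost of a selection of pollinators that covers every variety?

Atlas, Bravo, Comet, Delta together cover every variety (Atlas ∪ Bravo ∪ Comet ∪ Delta = {M0, M1, M2, M3, M4, M5, M6, M7, M8, M9, M10, M11}); total cost 11 + 15 + 5 + 15 = 46.
No covering selection has total cost below 46.

46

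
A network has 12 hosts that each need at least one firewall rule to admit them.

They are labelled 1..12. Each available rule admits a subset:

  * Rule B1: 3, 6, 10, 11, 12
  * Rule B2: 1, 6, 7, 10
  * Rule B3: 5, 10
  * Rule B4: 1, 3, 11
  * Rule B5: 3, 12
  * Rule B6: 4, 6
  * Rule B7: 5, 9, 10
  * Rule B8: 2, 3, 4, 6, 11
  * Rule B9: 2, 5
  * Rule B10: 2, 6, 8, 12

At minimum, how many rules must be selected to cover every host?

Take {B2, B7, B8, B10}. Their union is {1, 2, 3, 4, 5, 6, 7, 8, 9, 10, 11, 12}, which is all 12 hosts.
Only B10 contains 8, so B10 is forced; the remaining 8 hosts need at least 3 more rules (each remaining rule adds at most 3) — so at least 4 rules are needed, and 4 is optimal.

4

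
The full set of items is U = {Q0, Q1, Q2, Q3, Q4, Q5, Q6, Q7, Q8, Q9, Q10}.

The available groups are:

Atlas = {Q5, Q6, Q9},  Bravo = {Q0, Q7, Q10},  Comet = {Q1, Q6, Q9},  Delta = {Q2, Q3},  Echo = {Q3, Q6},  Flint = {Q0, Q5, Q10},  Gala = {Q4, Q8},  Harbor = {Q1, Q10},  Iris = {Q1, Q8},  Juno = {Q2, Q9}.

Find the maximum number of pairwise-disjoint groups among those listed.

Bravo, Comet, Delta, Gala are pairwise disjoint (Bravo={Q0,Q7,Q10}; Comet={Q1,Q6,Q9}; Delta={Q2,Q3}; Gala={Q4,Q8}).
Every remaining group overlaps one of these, and no 5 of the listed groups are pairwise disjoint, so 4 is the maximum.

4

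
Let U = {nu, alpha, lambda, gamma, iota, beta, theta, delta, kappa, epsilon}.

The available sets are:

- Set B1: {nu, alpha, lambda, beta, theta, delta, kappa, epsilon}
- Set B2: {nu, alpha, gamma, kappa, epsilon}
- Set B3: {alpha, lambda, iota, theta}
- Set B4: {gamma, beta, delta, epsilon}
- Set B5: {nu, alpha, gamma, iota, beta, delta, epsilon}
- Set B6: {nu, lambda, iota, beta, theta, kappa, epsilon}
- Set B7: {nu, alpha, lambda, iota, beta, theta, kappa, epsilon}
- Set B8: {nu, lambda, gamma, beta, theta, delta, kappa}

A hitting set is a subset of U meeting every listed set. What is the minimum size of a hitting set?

Take H = {lambda, gamma}. Each listed set contains at least one of these, so H is a hitting set of size 2.
The sets B3, B4 are pairwise disjoint, so any hitting set needs a separate element for each — at least 2. Hence 2 is optimal.

2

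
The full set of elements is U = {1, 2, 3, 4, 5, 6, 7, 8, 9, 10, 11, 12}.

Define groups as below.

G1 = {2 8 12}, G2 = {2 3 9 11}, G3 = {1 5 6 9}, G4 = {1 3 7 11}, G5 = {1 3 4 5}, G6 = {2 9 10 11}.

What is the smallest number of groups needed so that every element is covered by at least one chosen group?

5

Take {G1, G3, G4, G5, G6}. Their union is {1, 2, 3, 4, 5, 6, 7, 8, 9, 10, 11, 12}, which is all 12 elements.
No 4 of the 6 groups cover everything (all 15 combinations miss at least one element), so 5 is optimal.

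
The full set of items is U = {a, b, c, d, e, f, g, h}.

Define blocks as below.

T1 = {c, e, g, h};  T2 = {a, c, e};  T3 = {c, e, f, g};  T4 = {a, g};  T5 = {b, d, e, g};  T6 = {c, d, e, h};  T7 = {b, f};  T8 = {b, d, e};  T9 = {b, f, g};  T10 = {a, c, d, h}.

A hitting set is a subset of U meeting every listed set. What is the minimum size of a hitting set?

3

The 3 items {b, c, g} hit every block.
The blocks T4, T6, T7 are pairwise disjoint, so any hitting set needs a separate item for each — at least 3. Hence 3 is optimal.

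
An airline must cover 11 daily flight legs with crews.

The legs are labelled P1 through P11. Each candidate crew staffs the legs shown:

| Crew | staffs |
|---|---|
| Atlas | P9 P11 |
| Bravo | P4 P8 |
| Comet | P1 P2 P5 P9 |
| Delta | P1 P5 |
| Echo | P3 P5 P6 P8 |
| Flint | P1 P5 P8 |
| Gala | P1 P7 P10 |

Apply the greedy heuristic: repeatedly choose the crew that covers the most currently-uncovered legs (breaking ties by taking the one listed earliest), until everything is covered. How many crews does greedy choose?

Greedy: pick Comet (covers 4 new) → pick Echo (covers 3 new) → pick Gala (covers 2 new) → pick Atlas (covers 1 new) → pick Bravo (covers 1 new). Total picks: 5.

5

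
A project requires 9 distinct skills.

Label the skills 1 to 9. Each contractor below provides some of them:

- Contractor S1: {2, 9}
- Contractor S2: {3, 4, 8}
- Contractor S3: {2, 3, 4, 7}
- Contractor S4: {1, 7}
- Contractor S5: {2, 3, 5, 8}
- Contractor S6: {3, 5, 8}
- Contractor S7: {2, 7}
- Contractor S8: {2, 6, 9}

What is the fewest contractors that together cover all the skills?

Take {S3, S4, S6, S8}. Their union is {1, 2, 3, 4, 5, 6, 7, 8, 9}, which is all 9 skills.
No 3 of the 8 contractors cover everything (all 56 combinations miss at least one skill), so 4 is optimal.

4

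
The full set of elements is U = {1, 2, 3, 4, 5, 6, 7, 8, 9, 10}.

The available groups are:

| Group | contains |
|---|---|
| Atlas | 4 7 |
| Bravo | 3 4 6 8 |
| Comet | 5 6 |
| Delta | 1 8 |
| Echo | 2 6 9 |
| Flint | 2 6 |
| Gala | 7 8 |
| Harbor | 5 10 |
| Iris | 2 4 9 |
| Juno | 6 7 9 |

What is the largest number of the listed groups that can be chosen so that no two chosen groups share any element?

Atlas, Delta, Echo, Harbor are pairwise disjoint (Atlas={4,7}; Delta={1,8}; Echo={2,6,9}; Harbor={5,10}).
Every remaining group overlaps one of these, and no 5 of the listed groups are pairwise disjoint, so 4 is the maximum.

4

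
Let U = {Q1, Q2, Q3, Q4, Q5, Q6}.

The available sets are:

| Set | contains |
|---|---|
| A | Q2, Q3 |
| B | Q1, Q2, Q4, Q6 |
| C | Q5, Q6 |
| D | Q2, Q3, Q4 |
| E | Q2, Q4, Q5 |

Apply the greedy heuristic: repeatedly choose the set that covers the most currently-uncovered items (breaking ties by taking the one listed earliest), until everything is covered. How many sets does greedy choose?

3

Greedy: pick B (covers 4 new) → pick A (covers 1 new) → pick C (covers 1 new). Total picks: 3.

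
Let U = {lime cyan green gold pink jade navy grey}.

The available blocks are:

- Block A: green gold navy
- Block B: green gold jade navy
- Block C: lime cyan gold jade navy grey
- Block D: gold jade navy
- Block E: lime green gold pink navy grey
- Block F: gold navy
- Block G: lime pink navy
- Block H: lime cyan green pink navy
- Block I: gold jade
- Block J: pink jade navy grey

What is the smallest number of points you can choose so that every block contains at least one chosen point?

2

T = {gold, navy} meets every block (each contains at least one member of T), and |T| = 2.
The blocks G, I are pairwise disjoint, so any hitting set needs a separate point for each — at least 2. Hence 2 is optimal.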